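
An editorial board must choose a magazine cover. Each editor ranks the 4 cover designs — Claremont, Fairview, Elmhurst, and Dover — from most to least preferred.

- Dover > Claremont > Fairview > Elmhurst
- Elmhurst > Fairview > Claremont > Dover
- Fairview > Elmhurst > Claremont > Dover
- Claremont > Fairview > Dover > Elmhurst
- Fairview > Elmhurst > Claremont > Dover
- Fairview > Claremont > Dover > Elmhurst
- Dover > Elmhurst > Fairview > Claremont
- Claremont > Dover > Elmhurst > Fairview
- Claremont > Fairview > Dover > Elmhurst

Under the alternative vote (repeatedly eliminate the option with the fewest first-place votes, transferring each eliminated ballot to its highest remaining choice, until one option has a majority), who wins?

Fairview

Round 1: Claremont 3, Fairview 3, Dover 2, Elmhurst 1. Elmhurst has the fewest and is eliminated.
Round 2: Fairview 4, Claremont 3, Dover 2. Dover has the fewest and is eliminated.
Round 3: Fairview 5, Claremont 4. Fairview has a majority.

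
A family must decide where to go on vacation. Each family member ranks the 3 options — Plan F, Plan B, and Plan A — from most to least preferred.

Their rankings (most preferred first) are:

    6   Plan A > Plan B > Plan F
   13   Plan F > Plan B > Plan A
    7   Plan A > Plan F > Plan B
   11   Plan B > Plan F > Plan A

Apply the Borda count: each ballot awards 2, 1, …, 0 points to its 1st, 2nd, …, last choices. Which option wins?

Borda scores:
  Plan F: 6·0 + 13·2 + 7·1 + 11·1 = 44
  Plan B: 6·1 + 13·1 + 7·0 + 11·2 = 41
  Plan A: 6·2 + 13·0 + 7·2 + 11·0 = 26
Plan F has the highest total.

Plan F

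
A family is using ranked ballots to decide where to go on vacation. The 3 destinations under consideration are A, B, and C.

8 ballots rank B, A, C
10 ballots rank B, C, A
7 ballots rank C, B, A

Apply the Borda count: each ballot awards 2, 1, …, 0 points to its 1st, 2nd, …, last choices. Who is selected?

Borda scores:
  A: 8·1 + 10·0 + 7·0 = 8
  B: 8·2 + 10·2 + 7·1 = 43
  C: 8·0 + 10·1 + 7·2 = 24
B has the highest total.

B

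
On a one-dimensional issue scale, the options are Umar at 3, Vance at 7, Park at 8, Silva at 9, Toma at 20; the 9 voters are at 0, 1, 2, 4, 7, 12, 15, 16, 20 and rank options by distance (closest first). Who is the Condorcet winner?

With single-peaked preferences on a line, the Condorcet winner is the candidate closest to the median voter.
The median voter (position 7) is closest to Vance at 7.
Check: Vance vs Toma — voters closer to Vance: 6 of 9.

Vance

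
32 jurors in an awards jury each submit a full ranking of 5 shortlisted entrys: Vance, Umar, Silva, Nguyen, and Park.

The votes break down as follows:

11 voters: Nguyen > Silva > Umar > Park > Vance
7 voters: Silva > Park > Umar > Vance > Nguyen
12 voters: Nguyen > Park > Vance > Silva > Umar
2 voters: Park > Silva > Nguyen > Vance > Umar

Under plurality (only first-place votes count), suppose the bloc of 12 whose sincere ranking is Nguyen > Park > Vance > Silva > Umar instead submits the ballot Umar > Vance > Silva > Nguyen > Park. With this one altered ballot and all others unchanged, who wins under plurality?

First-place totals with the altered ballot: Vance 0, Umar 12, Silva 7, Nguyen 11, Park 2.
The switch changes the winner from Nguyen to Umar.

Umar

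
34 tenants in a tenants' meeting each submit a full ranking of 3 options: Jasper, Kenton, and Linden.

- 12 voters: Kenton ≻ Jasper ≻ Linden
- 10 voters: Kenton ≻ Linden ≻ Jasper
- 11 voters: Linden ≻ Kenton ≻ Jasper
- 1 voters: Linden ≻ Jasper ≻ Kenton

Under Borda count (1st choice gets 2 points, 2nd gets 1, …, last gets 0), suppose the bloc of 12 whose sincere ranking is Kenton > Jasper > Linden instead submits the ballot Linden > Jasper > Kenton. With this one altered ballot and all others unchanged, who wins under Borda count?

Borda totals with the altered ballot: Jasper 13, Kenton 31, Linden 58.
The switch changes the winner from Kenton to Linden.

Linden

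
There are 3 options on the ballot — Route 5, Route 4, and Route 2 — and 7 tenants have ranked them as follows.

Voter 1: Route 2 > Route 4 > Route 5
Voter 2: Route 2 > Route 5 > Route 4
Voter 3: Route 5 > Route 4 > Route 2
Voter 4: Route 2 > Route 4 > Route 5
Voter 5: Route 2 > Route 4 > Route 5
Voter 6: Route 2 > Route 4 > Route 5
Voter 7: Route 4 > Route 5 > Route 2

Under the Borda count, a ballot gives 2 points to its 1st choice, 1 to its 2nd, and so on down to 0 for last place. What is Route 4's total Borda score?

Borda scores:
  Route 5: 0 + 1 + 2 + 0 + 0 + 0 + 1 = 4
  Route 4: 1 + 0 + 1 + 1 + 1 + 1 + 2 = 7
  Route 2: 2 + 2 + 0 + 2 + 2 + 2 + 0 = 10

7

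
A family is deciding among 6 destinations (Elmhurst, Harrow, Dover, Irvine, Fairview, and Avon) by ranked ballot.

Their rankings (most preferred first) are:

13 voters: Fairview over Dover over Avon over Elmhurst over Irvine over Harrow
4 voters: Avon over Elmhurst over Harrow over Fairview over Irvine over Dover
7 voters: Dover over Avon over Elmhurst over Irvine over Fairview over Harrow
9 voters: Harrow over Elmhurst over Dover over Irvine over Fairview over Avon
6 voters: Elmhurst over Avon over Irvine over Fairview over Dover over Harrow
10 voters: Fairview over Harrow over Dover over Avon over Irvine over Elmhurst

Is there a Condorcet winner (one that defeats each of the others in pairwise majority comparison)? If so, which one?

There is no Condorcet winner

Head-to-head results (49 voters total):
Elmhurst vs Harrow: Elmhurst wins 30–19.
Elmhurst vs Dover: Dover wins 30–19.
Elmhurst vs Irvine: Elmhurst wins 39–10.
Elmhurst vs Fairview: Elmhurst wins 26–23.
Elmhurst vs Avon: Avon wins 34–15.
Harrow vs Dover: Dover wins 26–23.
Harrow vs Irvine: Irvine wins 26–23.
Harrow vs Fairview: Fairview wins 36–13.
Harrow vs Avon: Avon wins 30–19.
Dover vs Irvine: Dover wins 39–10.
Dover vs Fairview: Fairview wins 33–16.
Dover vs Avon: Dover wins 39–10.
Irvine vs Fairview: Fairview wins 27–22.
Irvine vs Avon: Avon wins 40–9.
Fairview vs Avon: Fairview wins 32–17.
No candidate beats all others: Elmhurst beats Fairview beats Dover beats Elmhurst, a majority cycle.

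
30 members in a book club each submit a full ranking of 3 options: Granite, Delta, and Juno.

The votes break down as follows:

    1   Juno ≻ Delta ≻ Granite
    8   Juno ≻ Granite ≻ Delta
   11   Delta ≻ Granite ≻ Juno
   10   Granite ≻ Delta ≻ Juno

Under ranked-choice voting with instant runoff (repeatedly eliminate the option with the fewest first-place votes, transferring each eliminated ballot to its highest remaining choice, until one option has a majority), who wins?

Round 1: Delta 11, Granite 10, Juno 9. Juno has the fewest and is eliminated.
Round 2: Granite 18, Delta 12. Granite has a majority.

Granite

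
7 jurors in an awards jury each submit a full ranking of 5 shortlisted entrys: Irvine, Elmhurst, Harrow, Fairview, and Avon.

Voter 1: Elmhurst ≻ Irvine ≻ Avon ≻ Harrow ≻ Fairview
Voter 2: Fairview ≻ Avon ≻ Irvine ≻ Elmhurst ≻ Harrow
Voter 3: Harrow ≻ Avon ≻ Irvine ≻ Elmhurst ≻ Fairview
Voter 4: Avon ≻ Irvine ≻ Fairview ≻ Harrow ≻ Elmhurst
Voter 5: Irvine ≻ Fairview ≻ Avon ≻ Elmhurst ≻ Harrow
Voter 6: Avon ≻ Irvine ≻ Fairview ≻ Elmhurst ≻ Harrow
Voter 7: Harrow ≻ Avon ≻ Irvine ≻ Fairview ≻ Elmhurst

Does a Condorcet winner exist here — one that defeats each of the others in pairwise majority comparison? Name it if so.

Avon

Head-to-head results (7 voters total):
Irvine vs Elmhurst: Irvine wins 6–1.
Irvine vs Harrow: Irvine wins 5–2.
Irvine vs Fairview: Irvine wins 6–1.
Irvine vs Avon: Avon wins 5–2.
Elmhurst vs Harrow: Elmhurst wins 4–3.
Elmhurst vs Fairview: Fairview wins 5–2.
Elmhurst vs Avon: Avon wins 6–1.
Harrow vs Fairview: Fairview wins 4–3.
Harrow vs Avon: Avon wins 5–2.
Fairview vs Avon: Avon wins 5–2.
Avon beats each rival — Irvine (5–2), Elmhurst (6–1), Harrow (5–2), Fairview (5–2) — so Avon is the Condorcet winner.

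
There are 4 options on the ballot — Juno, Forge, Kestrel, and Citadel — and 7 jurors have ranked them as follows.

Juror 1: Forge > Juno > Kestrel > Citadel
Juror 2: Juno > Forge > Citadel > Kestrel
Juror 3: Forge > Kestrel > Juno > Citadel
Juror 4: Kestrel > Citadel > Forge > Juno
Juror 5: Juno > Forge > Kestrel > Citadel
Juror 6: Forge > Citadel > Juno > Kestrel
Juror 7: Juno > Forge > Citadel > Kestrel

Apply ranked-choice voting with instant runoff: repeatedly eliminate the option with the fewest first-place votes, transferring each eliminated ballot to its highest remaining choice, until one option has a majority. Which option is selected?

Forge

Round 1: Juno 3, Forge 3, Kestrel 1, Citadel 0. Citadel has the fewest and is eliminated.
Round 2: Juno 3, Forge 3, Kestrel 1. Kestrel has the fewest and is eliminated.
Round 3: Forge 4, Juno 3. Forge has a majority.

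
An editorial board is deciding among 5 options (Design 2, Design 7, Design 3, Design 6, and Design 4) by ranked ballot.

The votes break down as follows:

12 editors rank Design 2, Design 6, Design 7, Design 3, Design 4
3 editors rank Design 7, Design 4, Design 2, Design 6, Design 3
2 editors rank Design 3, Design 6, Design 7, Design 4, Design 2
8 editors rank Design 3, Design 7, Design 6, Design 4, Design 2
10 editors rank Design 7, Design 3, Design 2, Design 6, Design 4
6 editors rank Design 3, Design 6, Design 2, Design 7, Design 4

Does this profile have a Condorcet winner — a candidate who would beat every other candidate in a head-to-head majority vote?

Yes

Head-to-head results (41 voters total):
Design 2 vs Design 7: Design 7 wins 23–18.
Design 2 vs Design 3: Design 3 wins 26–15.
Design 2 vs Design 6: Design 2 wins 25–16.
Design 2 vs Design 4: Design 2 wins 28–13.
Design 7 vs Design 3: Design 7 wins 25–16.
Design 7 vs Design 6: Design 7 wins 21–20.
Design 7 vs Design 4: Design 7 wins 41–0.
Design 3 vs Design 6: Design 3 wins 26–15.
Design 3 vs Design 4: Design 3 wins 38–3.
Design 6 vs Design 4: Design 6 wins 38–3.
Design 7 beats each rival — Design 2 (23–18), Design 3 (25–16), Design 6 (21–20), Design 4 (41–0) — so Design 7 is the Condorcet winner.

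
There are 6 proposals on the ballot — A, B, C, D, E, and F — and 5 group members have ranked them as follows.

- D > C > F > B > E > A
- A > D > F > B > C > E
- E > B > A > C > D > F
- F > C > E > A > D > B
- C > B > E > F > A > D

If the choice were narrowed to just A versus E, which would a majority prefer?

Ballots ranking A above E: 1.
Ballots ranking E above A: 4.
E wins the head-to-head, 4–1.

E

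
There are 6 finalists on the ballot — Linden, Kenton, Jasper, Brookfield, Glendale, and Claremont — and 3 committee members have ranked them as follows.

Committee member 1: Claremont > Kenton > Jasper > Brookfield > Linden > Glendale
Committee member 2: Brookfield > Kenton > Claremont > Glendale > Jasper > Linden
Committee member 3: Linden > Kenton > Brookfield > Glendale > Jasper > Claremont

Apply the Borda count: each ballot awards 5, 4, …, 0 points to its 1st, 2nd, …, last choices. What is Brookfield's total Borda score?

10

Borda scores:
  Linden: 1 + 0 + 5 = 6
  Kenton: 4 + 4 + 4 = 12
  Jasper: 3 + 1 + 1 = 5
  Brookfield: 2 + 5 + 3 = 10
  Glendale: 0 + 2 + 2 = 4
  Claremont: 5 + 3 + 0 = 8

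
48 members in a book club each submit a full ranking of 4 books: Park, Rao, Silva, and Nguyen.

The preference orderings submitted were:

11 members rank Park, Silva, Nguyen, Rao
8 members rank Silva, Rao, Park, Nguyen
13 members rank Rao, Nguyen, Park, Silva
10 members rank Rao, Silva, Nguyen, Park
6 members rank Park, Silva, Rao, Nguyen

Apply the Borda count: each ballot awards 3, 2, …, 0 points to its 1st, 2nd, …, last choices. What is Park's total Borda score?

Borda scores:
  Park: 11·3 + 8·1 + 13·1 + 10·0 + 6·3 = 72
  Rao: 11·0 + 8·2 + 13·3 + 10·3 + 6·1 = 91
  Silva: 11·2 + 8·3 + 13·0 + 10·2 + 6·2 = 78
  Nguyen: 11·1 + 8·0 + 13·2 + 10·1 + 6·0 = 47

72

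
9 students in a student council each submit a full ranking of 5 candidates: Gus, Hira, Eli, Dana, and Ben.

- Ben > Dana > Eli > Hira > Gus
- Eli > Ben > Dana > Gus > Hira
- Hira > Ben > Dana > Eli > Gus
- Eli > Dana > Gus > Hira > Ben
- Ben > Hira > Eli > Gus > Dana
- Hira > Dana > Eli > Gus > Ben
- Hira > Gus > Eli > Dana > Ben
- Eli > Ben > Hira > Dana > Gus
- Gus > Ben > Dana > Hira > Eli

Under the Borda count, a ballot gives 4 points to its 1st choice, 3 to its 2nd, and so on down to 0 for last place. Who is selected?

Eli

Borda scores:
  Gus: 0 + 1 + 0 + 2 + 1 + 1 + 3 + 0 + 4 = 12
  Hira: 1 + 0 + 4 + 1 + 3 + 4 + 4 + 2 + 1 = 20
  Eli: 2 + 4 + 1 + 4 + 2 + 2 + 2 + 4 + 0 = 21
  Dana: 3 + 2 + 2 + 3 + 0 + 3 + 1 + 1 + 2 = 17
  Ben: 4 + 3 + 3 + 0 + 4 + 0 + 0 + 3 + 3 = 20
Eli has the highest total.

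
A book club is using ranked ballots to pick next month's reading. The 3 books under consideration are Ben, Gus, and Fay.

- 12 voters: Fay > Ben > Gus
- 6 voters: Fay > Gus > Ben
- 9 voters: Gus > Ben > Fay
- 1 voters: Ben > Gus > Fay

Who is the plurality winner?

Fay

First-place vote totals:
  Ben: 1
  Gus: 9
  Fay: 18
Fay has the most first-place votes.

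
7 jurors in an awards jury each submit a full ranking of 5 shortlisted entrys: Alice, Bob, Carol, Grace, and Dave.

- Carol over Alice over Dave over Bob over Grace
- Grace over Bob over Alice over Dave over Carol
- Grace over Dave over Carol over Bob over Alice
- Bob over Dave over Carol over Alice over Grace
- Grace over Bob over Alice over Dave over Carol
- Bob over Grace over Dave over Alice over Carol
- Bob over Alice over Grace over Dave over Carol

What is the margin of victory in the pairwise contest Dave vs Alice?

Ballots ranking Dave above Alice: 3.
Ballots ranking Alice above Dave: 4.
Alice wins 4–3, a margin of 1.

1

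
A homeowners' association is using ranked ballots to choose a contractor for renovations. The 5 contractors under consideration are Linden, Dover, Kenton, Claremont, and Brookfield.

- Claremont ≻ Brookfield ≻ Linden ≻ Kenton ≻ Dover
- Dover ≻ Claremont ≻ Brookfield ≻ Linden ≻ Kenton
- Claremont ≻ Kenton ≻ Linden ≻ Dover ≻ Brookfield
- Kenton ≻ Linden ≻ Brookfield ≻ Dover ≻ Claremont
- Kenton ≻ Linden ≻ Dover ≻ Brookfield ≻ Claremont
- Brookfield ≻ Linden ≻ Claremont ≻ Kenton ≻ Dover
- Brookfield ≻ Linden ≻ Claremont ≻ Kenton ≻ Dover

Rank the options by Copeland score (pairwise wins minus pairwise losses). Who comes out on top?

Brookfield

Pairwise results:
  Linden vs Dover: Linden wins 6–1.
  Linden vs Kenton: Linden wins 4–3.
  Linden vs Claremont: Linden wins 4–3.
  Linden vs Brookfield: Brookfield wins 4–3.
  Dover vs Kenton: Kenton wins 6–1.
  Dover vs Claremont: Claremont wins 4–3.
  Dover vs Brookfield: Brookfield wins 4–3.
  Kenton vs Claremont: Claremont wins 5–2.
  Kenton vs Brookfield: Brookfield wins 4–3.
  Claremont vs Brookfield: Brookfield wins 4–3.
Copeland scores (wins − losses):
  Linden: 3 − 1 = 2
  Dover: 0 − 4 = -4
  Kenton: 1 − 3 = -2
  Claremont: 2 − 2 = 0
  Brookfield: 4 − 0 = 4
Brookfield has the best Copeland score.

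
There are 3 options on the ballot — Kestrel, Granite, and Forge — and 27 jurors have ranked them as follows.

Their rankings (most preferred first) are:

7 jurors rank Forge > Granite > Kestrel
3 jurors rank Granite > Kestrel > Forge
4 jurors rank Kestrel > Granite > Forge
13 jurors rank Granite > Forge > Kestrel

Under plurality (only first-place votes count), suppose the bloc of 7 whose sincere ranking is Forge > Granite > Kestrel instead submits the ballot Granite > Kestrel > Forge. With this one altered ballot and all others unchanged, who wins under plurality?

Granite

First-place totals with the altered ballot: Kestrel 4, Granite 23, Forge 0.
The winner is unchanged: still Granite.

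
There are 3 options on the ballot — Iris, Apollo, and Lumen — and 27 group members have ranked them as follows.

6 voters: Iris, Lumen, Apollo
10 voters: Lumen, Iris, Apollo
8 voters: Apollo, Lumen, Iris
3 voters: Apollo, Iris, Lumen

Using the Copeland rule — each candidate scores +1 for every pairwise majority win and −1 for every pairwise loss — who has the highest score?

Pairwise results:
  Iris vs Apollo: Iris wins 16–11.
  Iris vs Lumen: Lumen wins 18–9.
  Apollo vs Lumen: Lumen wins 16–11.
Copeland scores (wins − losses):
  Iris: 1 − 1 = 0
  Apollo: 0 − 2 = -2
  Lumen: 2 − 0 = 2
Lumen has the best Copeland score.

Lumen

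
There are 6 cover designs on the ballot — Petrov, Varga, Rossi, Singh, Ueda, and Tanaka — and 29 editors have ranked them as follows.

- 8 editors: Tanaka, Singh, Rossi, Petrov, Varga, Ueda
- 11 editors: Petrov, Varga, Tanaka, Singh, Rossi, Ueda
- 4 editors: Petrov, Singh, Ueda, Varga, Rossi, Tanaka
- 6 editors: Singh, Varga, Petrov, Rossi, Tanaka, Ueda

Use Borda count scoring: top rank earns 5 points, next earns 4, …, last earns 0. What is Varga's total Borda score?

84

Borda scores:
  Petrov: 8·2 + 11·5 + 4·5 + 6·3 = 109
  Varga: 8·1 + 11·4 + 4·2 + 6·4 = 84
  Rossi: 8·3 + 11·1 + 4·1 + 6·2 = 51
  Singh: 8·4 + 11·2 + 4·4 + 6·5 = 100
  Ueda: 8·0 + 11·0 + 4·3 + 6·0 = 12
  Tanaka: 8·5 + 11·3 + 4·0 + 6·1 = 79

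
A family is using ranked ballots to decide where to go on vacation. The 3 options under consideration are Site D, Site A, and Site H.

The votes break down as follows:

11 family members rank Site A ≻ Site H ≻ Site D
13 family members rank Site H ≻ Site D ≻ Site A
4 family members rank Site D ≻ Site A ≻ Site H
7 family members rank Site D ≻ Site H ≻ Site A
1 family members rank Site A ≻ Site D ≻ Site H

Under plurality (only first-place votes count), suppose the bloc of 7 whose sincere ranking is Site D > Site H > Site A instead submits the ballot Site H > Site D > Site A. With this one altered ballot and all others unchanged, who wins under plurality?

First-place totals with the altered ballot: Site D 4, Site A 12, Site H 20.
The winner is unchanged: still Site H.

Site H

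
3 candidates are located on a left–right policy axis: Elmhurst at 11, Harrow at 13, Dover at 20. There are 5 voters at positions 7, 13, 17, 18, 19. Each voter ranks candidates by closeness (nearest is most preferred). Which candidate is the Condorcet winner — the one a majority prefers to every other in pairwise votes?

Dover

With single-peaked preferences on a line, the Condorcet winner is the candidate closest to the median voter.
The median voter (position 17) is closest to Dover at 20.
Check: Dover vs Elmhurst — voters closer to Dover: 3 of 5.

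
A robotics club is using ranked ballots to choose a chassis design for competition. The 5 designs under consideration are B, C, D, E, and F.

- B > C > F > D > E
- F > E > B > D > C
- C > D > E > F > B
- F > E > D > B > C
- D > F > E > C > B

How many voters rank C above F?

Ballots ranking C above F: 2.
Ballots ranking F above C: 3.
So 2 of 5 voters prefer C to F.

2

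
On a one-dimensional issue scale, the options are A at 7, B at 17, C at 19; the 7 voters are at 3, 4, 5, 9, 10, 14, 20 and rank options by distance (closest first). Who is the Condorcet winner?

A

With single-peaked preferences on a line, the Condorcet winner is the candidate closest to the median voter.
The median voter (position 9) is closest to A at 7.
Check: A vs B — voters closer to A: 5 of 7.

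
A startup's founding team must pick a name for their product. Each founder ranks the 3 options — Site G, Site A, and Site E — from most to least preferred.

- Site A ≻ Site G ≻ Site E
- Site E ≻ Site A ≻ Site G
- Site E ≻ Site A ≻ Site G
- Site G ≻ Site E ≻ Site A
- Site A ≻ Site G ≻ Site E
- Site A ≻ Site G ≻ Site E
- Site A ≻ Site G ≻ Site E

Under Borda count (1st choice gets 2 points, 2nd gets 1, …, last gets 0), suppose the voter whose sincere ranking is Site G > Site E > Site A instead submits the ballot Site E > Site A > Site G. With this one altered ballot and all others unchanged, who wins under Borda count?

Borda totals with the altered ballot: Site G 4, Site A 11, Site E 6.
The winner is unchanged: still Site A.

Site A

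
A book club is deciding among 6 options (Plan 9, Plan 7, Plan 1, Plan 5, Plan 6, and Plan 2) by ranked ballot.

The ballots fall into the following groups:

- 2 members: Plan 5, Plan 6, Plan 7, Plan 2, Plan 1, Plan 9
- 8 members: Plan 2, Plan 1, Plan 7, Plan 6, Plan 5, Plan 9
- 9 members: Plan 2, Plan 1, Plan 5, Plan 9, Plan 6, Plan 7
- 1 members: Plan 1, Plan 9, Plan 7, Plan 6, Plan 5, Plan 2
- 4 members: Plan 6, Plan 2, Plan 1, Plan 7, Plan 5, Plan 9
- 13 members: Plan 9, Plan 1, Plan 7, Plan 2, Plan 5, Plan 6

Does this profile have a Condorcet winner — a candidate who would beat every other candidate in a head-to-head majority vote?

Head-to-head results (37 voters total):
Plan 9 vs Plan 7: Plan 9 wins 23–14.
Plan 9 vs Plan 1: Plan 1 wins 24–13.
Plan 9 vs Plan 5: Plan 5 wins 23–14.
Plan 9 vs Plan 6: Plan 9 wins 23–14.
Plan 9 vs Plan 2: Plan 2 wins 23–14.
Plan 7 vs Plan 1: Plan 1 wins 35–2.
Plan 7 vs Plan 5: Plan 7 wins 26–11.
Plan 7 vs Plan 6: Plan 7 wins 22–15.
Plan 7 vs Plan 2: Plan 2 wins 21–16.
Plan 1 vs Plan 5: Plan 1 wins 35–2.
Plan 1 vs Plan 6: Plan 1 wins 31–6.
Plan 1 vs Plan 2: Plan 2 wins 23–14.
Plan 5 vs Plan 6: Plan 5 wins 24–13.
Plan 5 vs Plan 2: Plan 2 wins 34–3.
Plan 6 vs Plan 2: Plan 2 wins 30–7.
Plan 2 beats each rival — Plan 9 (23–14), Plan 7 (21–16), Plan 1 (23–14), Plan 5 (34–3), Plan 6 (30–7) — so Plan 2 is the Condorcet winner.

Yes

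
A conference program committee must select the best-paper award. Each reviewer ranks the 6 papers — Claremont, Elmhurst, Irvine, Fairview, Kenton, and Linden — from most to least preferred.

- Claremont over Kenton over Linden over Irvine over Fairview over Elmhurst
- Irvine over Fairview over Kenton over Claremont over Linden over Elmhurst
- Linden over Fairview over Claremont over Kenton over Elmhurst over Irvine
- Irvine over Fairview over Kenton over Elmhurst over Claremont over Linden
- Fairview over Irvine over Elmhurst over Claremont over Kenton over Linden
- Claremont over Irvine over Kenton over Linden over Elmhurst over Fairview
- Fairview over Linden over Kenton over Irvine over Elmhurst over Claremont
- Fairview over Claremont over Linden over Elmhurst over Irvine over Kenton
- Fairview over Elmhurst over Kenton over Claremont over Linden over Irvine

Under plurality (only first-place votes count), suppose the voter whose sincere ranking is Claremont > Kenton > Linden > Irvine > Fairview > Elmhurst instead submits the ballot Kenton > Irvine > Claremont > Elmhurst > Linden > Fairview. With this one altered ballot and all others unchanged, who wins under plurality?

Fairview

First-place totals with the altered ballot: Claremont 1, Elmhurst 0, Irvine 2, Fairview 4, Kenton 1, Linden 1.
The winner is unchanged: still Fairview.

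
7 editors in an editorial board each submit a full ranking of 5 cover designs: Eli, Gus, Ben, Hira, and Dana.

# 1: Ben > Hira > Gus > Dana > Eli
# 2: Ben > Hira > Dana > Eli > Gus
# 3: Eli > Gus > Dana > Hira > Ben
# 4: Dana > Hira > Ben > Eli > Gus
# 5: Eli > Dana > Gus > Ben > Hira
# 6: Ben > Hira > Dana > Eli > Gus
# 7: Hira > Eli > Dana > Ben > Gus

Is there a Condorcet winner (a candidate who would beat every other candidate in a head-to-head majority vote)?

Head-to-head results (7 voters total):
Eli vs Gus: Eli wins 6–1.
Eli vs Ben: Ben wins 4–3.
Eli vs Hira: Hira wins 5–2.
Eli vs Dana: Dana wins 4–3.
Gus vs Ben: Ben wins 5–2.
Gus vs Hira: Hira wins 5–2.
Gus vs Dana: Dana wins 5–2.
Ben vs Hira: Ben wins 4–3.
Ben vs Dana: Dana wins 4–3.
Hira vs Dana: Hira wins 4–3.
No candidate beats all others: Ben beats Hira beats Dana beats Ben, a majority cycle.

No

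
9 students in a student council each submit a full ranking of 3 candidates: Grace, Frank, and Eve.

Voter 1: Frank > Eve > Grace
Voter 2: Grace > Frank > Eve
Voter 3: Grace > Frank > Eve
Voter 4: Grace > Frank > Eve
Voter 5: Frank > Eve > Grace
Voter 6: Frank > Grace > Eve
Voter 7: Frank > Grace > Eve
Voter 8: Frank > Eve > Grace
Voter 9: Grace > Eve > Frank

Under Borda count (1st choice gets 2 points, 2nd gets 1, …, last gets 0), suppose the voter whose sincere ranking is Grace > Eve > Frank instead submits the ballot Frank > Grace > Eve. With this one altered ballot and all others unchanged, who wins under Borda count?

Frank

Borda totals with the altered ballot: Grace 9, Frank 15, Eve 3.
The winner is unchanged: still Frank.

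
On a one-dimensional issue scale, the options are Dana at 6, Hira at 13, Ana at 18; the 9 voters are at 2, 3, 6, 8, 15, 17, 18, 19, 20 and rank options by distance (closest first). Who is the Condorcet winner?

With single-peaked preferences on a line, the Condorcet winner is the candidate closest to the median voter.
The median voter (position 15) is closest to Hira at 13.
Check: Hira vs Ana — voters closer to Hira: 5 of 9.

Hira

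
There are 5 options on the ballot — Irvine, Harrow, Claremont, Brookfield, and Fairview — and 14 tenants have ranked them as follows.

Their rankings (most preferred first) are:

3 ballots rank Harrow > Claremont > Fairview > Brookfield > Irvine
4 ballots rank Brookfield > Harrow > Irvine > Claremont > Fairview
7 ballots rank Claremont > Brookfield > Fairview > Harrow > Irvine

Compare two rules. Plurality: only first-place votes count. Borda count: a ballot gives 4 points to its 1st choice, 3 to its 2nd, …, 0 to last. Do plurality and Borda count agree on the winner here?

Yes

Plurality first-place counts: Irvine 0, Harrow 3, Claremont 7, Brookfield 4, Fairview 0 → Claremont.
Borda totals: Irvine 8, Harrow 31, Claremont 41, Brookfield 40, Fairview 20 → Claremont.
The two rules agree on Claremont.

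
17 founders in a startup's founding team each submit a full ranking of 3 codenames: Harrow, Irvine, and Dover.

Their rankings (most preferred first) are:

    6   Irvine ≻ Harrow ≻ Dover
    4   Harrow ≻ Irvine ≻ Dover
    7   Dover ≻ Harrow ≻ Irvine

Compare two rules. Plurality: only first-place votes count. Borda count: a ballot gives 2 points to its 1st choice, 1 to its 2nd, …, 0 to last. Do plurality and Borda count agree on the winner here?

No

Plurality first-place counts: Harrow 4, Irvine 6, Dover 7 → Dover.
Borda totals: Harrow 21, Irvine 16, Dover 14 → Harrow.
The two rules disagree: plurality picks Dover, Borda picks Harrow.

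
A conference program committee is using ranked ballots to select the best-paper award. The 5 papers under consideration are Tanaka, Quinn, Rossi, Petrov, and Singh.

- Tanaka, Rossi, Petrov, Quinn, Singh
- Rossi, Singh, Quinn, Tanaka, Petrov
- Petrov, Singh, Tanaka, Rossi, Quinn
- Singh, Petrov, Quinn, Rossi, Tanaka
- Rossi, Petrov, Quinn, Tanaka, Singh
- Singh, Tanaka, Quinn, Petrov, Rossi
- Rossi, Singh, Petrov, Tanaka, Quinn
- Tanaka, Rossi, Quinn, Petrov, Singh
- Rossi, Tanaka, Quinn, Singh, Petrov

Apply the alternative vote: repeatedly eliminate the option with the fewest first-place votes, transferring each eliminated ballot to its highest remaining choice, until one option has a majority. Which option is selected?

Rossi

Round 1: Rossi 4, Tanaka 2, Singh 2, Petrov 1, Quinn 0. Quinn has the fewest and is eliminated.
Round 2: Rossi 4, Tanaka 2, Singh 2, Petrov 1. Petrov has the fewest and is eliminated.
Round 3: Rossi 4, Singh 3, Tanaka 2. Tanaka has the fewest and is eliminated.
Round 4: Rossi 6, Singh 3. Rossi has a majority.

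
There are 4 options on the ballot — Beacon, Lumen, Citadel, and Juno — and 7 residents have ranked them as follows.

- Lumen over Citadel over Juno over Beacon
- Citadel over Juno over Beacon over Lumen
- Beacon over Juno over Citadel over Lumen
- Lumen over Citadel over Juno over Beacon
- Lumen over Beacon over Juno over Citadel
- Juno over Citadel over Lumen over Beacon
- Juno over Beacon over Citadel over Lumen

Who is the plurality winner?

First-place vote totals:
  Beacon: 1
  Lumen: 3
  Citadel: 1
  Juno: 2
Lumen has the most first-place votes.

Lumen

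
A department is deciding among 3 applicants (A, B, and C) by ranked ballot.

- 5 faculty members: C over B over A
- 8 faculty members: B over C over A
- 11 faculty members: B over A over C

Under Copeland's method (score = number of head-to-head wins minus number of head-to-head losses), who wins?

B

Pairwise results:
  A vs B: B wins 24–0.
  A vs C: C wins 13–11.
  B vs C: B wins 19–5.
Copeland scores (wins − losses):
  A: 0 − 2 = -2
  B: 2 − 0 = 2
  C: 1 − 1 = 0
B has the best Copeland score.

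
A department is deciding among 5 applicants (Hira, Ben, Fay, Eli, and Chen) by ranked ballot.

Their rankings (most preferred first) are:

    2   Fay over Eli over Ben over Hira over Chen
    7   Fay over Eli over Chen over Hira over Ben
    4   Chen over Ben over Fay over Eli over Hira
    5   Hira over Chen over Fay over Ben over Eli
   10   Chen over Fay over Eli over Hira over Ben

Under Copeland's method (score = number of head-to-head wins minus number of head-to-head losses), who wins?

Chen

Pairwise results:
  Hira vs Ben: Hira wins 22–6.
  Hira vs Fay: Fay wins 23–5.
  Hira vs Eli: Eli wins 23–5.
  Hira vs Chen: Chen wins 21–7.
  Ben vs Fay: Fay wins 24–4.
  Ben vs Eli: Eli wins 19–9.
  Ben vs Chen: Chen wins 26–2.
  Fay vs Eli: Fay wins 28–0.
  Fay vs Chen: Chen wins 19–9.
  Eli vs Chen: Chen wins 19–9.
Copeland scores (wins − losses):
  Hira: 1 − 3 = -2
  Ben: 0 − 4 = -4
  Fay: 3 − 1 = 2
  Eli: 2 − 2 = 0
  Chen: 4 − 0 = 4
Chen has the best Copeland score.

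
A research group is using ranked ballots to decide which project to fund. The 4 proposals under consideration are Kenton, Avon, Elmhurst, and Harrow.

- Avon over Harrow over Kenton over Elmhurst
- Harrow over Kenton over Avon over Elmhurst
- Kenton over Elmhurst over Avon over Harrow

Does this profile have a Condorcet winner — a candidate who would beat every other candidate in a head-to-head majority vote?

Head-to-head results (3 voters total):
Kenton vs Avon: Kenton wins 2–1.
Kenton vs Elmhurst: Kenton wins 3–0.
Kenton vs Harrow: Harrow wins 2–1.
Avon vs Elmhurst: Avon wins 2–1.
Avon vs Harrow: Avon wins 2–1.
Elmhurst vs Harrow: Harrow wins 2–1.
No candidate beats all others: Kenton beats Avon beats Harrow beats Kenton, a majority cycle.

No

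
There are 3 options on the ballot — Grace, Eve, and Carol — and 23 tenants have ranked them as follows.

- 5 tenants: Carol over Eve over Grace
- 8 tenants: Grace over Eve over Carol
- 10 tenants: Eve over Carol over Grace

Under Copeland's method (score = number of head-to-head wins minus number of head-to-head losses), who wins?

Pairwise results:
  Grace vs Eve: Eve wins 15–8.
  Grace vs Carol: Carol wins 15–8.
  Eve vs Carol: Eve wins 18–5.
Copeland scores (wins − losses):
  Grace: 0 − 2 = -2
  Eve: 2 − 0 = 2
  Carol: 1 − 1 = 0
Eve has the best Copeland score.

Eve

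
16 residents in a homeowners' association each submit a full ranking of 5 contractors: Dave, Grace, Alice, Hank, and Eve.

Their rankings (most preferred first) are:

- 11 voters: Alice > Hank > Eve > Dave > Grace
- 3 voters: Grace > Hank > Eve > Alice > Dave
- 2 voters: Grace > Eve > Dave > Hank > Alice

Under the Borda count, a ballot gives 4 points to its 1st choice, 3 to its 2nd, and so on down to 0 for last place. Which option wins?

Borda scores:
  Dave: 11·1 + 3·0 + 2·2 = 15
  Grace: 11·0 + 3·4 + 2·4 = 20
  Alice: 11·4 + 3·1 + 2·0 = 47
  Hank: 11·3 + 3·3 + 2·1 = 44
  Eve: 11·2 + 3·2 + 2·3 = 34
Alice has the highest total.

Alice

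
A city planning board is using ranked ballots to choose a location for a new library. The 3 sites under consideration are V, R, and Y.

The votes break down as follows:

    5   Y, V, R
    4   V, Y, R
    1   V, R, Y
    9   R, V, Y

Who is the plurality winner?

R

First-place vote totals:
  V: 5
  R: 9
  Y: 5
R has the most first-place votes.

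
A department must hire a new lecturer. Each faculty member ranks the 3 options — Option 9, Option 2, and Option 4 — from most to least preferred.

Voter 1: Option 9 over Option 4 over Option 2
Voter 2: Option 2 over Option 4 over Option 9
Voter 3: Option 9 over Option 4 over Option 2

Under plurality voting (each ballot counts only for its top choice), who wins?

Option 9

First-place vote totals:
  Option 9: 2
  Option 2: 1
  Option 4: 0
Option 9 has the most first-place votes.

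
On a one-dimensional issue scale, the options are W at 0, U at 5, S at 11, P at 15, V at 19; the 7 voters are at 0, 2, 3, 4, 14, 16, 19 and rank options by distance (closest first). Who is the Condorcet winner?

With single-peaked preferences on a line, the Condorcet winner is the candidate closest to the median voter.
The median voter (position 4) is closest to U at 5.
Check: U vs S — voters closer to U: 4 of 7.

U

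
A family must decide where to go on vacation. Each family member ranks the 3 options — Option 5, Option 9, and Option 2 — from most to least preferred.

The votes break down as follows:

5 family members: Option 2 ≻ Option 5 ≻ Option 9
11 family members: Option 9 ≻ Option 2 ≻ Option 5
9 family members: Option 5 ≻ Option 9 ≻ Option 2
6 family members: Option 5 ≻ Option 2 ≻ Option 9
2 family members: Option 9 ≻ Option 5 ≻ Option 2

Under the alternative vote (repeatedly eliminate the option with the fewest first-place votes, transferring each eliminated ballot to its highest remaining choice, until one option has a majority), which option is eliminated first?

Option 2

Round 1: Option 5 15, Option 9 13, Option 2 5. Option 2 has the fewest and is eliminated.
Round 2: Option 5 20, Option 9 13. Option 5 has a majority.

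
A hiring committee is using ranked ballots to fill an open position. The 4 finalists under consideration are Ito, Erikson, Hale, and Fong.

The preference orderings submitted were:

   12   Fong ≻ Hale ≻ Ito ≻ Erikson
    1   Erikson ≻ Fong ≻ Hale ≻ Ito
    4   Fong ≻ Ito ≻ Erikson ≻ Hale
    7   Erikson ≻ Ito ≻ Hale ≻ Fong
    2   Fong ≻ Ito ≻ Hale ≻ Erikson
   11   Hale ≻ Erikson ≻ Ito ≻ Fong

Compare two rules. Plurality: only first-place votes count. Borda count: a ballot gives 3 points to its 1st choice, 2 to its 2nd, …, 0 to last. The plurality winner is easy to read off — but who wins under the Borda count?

Plurality first-place counts: Ito 0, Erikson 8, Hale 11, Fong 18 → Fong.
Borda totals: Ito 49, Erikson 50, Hale 67, Fong 56 → Hale.

Hale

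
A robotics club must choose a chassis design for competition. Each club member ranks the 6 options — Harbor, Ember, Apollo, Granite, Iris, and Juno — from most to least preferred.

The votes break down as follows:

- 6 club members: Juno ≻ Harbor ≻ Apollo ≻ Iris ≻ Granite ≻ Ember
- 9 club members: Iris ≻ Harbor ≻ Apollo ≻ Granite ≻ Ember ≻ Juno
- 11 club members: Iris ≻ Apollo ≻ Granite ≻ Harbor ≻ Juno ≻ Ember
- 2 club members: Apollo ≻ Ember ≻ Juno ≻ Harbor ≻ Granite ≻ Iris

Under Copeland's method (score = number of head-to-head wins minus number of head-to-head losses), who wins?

Pairwise results:
  Harbor vs Ember: Harbor wins 26–2.
  Harbor vs Apollo: Harbor wins 15–13.
  Harbor vs Granite: Harbor wins 17–11.
  Harbor vs Iris: Iris wins 20–8.
  Harbor vs Juno: Harbor wins 20–8.
  Ember vs Apollo: Apollo wins 28–0.
  Ember vs Granite: Granite wins 26–2.
  Ember vs Iris: Iris wins 26–2.
  Ember vs Juno: Juno wins 17–11.
  Apollo vs Granite: Apollo wins 28–0.
  Apollo vs Iris: Iris wins 20–8.
  Apollo vs Juno: Apollo wins 22–6.
  Granite vs Iris: Iris wins 26–2.
  Granite vs Juno: Granite wins 20–8.
  Iris vs Juno: Iris wins 20–8.
Copeland scores (wins − losses):
  Harbor: 4 − 1 = 3
  Ember: 0 − 5 = -5
  Apollo: 3 − 2 = 1
  Granite: 2 − 3 = -1
  Iris: 5 − 0 = 5
  Juno: 1 − 4 = -3
Iris has the best Copeland score.

Iris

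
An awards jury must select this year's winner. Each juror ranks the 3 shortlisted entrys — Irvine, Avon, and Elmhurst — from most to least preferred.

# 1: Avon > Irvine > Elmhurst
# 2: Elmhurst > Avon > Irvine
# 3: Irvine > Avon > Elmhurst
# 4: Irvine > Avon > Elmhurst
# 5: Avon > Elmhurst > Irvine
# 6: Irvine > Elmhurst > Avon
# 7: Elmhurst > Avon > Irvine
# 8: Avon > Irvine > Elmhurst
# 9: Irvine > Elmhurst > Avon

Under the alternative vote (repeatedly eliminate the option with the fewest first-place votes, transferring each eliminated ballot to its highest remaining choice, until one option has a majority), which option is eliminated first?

Elmhurst

Round 1: Irvine 4, Avon 3, Elmhurst 2. Elmhurst has the fewest and is eliminated.
Round 2: Avon 5, Irvine 4. Avon has a majority.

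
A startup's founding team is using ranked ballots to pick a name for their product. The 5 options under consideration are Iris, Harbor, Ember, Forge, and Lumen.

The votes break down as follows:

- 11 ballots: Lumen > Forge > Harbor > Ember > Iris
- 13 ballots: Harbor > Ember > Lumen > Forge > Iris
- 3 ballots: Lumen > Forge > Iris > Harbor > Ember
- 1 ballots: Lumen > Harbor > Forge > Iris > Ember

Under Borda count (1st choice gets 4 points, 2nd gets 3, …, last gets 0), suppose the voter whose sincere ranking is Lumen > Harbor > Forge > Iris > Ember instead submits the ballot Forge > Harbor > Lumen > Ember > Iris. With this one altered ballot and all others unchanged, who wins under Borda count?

Lumen

Borda totals with the altered ballot: Iris 6, Harbor 80, Ember 51, Forge 59, Lumen 84.
The winner is unchanged: still Lumen.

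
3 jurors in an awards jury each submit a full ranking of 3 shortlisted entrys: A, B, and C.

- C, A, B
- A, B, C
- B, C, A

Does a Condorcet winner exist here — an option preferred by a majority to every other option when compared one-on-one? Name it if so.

Head-to-head results (3 voters total):
A vs B: A wins 2–1.
A vs C: C wins 2–1.
B vs C: B wins 2–1.
No candidate beats all others: A beats B beats C beats A, a majority cycle.

No Condorcet winner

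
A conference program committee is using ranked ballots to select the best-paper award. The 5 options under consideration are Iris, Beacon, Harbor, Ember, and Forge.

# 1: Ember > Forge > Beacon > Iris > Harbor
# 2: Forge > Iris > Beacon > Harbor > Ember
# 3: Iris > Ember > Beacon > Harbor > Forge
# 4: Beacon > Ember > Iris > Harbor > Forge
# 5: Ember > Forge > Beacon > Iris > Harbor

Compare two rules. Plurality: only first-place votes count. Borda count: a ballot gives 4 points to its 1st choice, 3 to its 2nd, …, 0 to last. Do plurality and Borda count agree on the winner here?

Yes

Plurality first-place counts: Iris 1, Beacon 1, Harbor 0, Ember 2, Forge 1 → Ember.
Borda totals: Iris 11, Beacon 12, Harbor 3, Ember 14, Forge 10 → Ember.
The two rules agree on Ember.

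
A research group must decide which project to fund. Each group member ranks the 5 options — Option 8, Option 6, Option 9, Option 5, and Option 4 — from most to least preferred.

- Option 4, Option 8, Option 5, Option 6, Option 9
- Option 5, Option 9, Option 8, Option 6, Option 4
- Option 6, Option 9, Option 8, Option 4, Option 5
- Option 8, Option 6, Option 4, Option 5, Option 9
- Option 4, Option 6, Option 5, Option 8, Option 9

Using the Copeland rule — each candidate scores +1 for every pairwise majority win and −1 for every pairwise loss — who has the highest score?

Pairwise results:
  Option 8 vs Option 6: Option 8 wins 3–2.
  Option 8 vs Option 9: Option 8 wins 3–2.
  Option 8 vs Option 5: Option 8 wins 3–2.
  Option 8 vs Option 4: Option 8 wins 3–2.
  Option 6 vs Option 9: Option 6 wins 4–1.
  Option 6 vs Option 5: Option 6 wins 3–2.
  Option 6 vs Option 4: Option 6 wins 3–2.
  Option 9 vs Option 5: Option 5 wins 4–1.
  Option 9 vs Option 4: Option 4 wins 3–2.
  Option 5 vs Option 4: Option 4 wins 4–1.
Copeland scores (wins − losses):
  Option 8: 4 − 0 = 4
  Option 6: 3 − 1 = 2
  Option 9: 0 − 4 = -4
  Option 5: 1 − 3 = -2
  Option 4: 2 − 2 = 0
Option 8 has the best Copeland score.

Option 8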